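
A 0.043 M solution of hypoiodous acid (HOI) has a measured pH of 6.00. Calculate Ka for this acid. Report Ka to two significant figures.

[H+] = 10^(-6.00) = 1.00 × 10^-6 M
At equilibrium [HA] = 0.043 − 1.00 × 10^-6 = 4.30 × 10^-2 M
Ka = [H+][A-]/[HA] = (1.00 × 10^-6)² / 4.30 × 10^-2 = 2.3 × 10^-11

Ka = 2.3 × 10^-11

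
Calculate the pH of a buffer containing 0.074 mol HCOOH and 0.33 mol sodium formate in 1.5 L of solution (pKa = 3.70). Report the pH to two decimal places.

Using pH = pKa + log([base]/[acid]) with [base]/[acid] = 0.33/0.074:
pH = 3.70 + (+0.649) = 4.35

pH = 4.35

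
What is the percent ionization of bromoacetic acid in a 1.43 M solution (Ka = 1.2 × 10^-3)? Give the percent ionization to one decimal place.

2.9%

BrCH2COOH ⇌ BrCH2COO- + H+; let x = [H+] at equilibrium.
x ≈ √(Ka·C₀) = √(1.2 × 10^-3 × 1.43) = 4.14 × 10^-2 M
% ionization = x/C₀ × 100% = 4.14 × 10^-2/1.43 × 100% = 2.9%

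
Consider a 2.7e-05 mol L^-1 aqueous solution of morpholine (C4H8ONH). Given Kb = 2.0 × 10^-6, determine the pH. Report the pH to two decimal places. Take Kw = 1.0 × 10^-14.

pH = 8.81

C4H8ONH + H2O ⇌ C4H8ONH2+ + OH-
From the ICE table, Kb = x²/(2.7e-05 − x) = 2.0 × 10^-6.
x is not negligible relative to C₀; solve x² + 2e-06·x − 5.4e-11 = 0.
x = (−Kb + √(Kb² + 4·Kb·C₀))/2 = 6.42 × 10^-6 M
pOH = 5.19, so pH = 14.00 − pOH = 8.81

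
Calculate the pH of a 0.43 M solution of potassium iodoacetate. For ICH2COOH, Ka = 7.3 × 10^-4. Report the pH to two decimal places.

pH = 8.39

ICH2COO- is the conjugate base of the weak acid ICH2COOH.
Kb = Kw/Ka = 1.0×10^-14 / 7.3 × 10^-4 = 1.37 × 10^-11
Kb = x²/(0.43 − x) = 1.37 × 10^-11
Since Kb ≪ C₀, x ≈ √(Kb·C₀) = 2.43 × 10^-6 M.
Check: 0.00056% ionized — well under 5%, approximation valid.
pOH = −log(2.43 × 10^-6) = 5.61; pH = 14.00 − 5.61 = 8.39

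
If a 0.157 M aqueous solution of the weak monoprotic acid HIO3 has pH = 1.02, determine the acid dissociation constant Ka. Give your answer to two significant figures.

[H+] = 10^(-1.02) = 9.55 × 10^-2 M
At equilibrium [HA] = 0.157 − 9.55 × 10^-2 = 6.15 × 10^-2 M
Ka = [H+][A-]/[HA] = (9.55 × 10^-2)² / 6.15 × 10^-2 = 1.5 × 10^-1

Ka = 1.5 × 10^-1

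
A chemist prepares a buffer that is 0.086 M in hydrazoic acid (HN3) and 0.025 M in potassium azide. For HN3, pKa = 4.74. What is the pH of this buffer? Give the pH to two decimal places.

pH = 4.20

Henderson–Hasselbalch: pH = pKa + log([N3-]/[HN3]) = 4.74 + log(0.025/0.086)
pH = 4.74 + (-0.537) = 4.20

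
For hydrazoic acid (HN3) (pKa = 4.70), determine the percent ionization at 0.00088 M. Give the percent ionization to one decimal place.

HN3 ⇌ N3- + H+; let x = [H+] at equilibrium.
Ka = 10^(−4.70) = 2.00 × 10^-5
Ka = x²/(C₀ − x); solving the quadratic gives x = 1.23 × 10^-4 M.
Fraction ionized = 1.23 × 10^-4 / 0.00088 = 0.1398 → 14.0%

14.0%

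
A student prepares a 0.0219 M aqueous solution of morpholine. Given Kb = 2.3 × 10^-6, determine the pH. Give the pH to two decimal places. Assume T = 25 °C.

pH = 10.35

C4H8ONH + H2O ⇌ C4H8ONH2+ + OH-
Let x = [OH-] at equilibrium. Kb = x²/(0.0219 − x).
Since Kb ≪ C₀, x ≈ √(Kb·C₀) = 2.24 × 10^-4 M.
Check: 1% ionized — well under 5%, approximation valid.
pOH = 3.65, so pH = 14.00 − pOH = 10.35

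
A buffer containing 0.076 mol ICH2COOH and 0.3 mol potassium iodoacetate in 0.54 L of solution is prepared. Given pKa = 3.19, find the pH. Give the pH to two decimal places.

pH = pKa + log([A⁻]/[HA]) = 3.19 + log(0.3/0.076)
pH = 3.19 + (+0.596) = 3.79

pH = 3.79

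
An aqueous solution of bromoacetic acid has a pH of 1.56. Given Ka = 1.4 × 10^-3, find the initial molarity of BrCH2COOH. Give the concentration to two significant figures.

[H+] = 10^(-1.56) = 2.75 × 10^-2 M = x
Ka = x²/(C₀ − x) ⇒ C₀ = x + x²/Ka
C₀ = 2.75 × 10^-2 + (2.75 × 10^-2)²/(1.4 × 10^-3) = 5.68 × 10^-1 M

C₀ = 5.7 × 10^-1 M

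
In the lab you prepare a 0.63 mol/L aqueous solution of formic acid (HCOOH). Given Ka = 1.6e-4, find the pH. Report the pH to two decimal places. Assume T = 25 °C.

HCOOH ⇌ HCOO- + H+
Ka = x²/(0.63 − x) = 1.6 × 10^-4
Neglecting x in the denominator: x = √(1.6 × 10^-4 × 0.63) = 1.00 × 10^-2 M
pH = −log(1.00 × 10^-2) = 2.00

pH = 2.00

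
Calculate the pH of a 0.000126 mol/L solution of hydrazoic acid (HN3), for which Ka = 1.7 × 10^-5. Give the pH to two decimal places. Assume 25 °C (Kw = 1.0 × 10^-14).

HN3 ⇌ N3- + H+
Ka = x²/(0.000126 − x) = 1.7 × 10^-5
The 5% rule fails; solving x² + Ka·x − Ka·C₀ = 0 exactly:
x = [−1.7e-05 + √(1.7e-05² + 8.57e-09)]/2 = 3.86 × 10^-5 M
pH = −log[H+] = −log(3.86 × 10^-5) = 4.41

pH = 4.41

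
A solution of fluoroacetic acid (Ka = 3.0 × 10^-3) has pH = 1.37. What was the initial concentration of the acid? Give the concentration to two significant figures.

C₀ = 6.5 × 10^-1 M

[H+] = 10^(-1.37) = 4.27 × 10^-2 M = x
Ka = x²/(C₀ − x) ⇒ C₀ = x + x²/Ka
C₀ = 4.27 × 10^-2 + (4.27 × 10^-2)²/(3.0 × 10^-3) = 6.50 × 10^-1 M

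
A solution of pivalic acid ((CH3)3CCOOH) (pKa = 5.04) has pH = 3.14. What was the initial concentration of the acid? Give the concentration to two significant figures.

[H+] = 10^(-3.14) = 7.24 × 10^-4 M = x
Ka = 10^(−5.04) = 9.12 × 10^-6
Ka = x²/(C₀ − x) ⇒ C₀ = x + x²/Ka
C₀ = 7.24 × 10^-4 + (7.24 × 10^-4)²/(9.12 × 10^-6) = 5.82 × 10^-2 M

C₀ = 5.8 × 10^-2 M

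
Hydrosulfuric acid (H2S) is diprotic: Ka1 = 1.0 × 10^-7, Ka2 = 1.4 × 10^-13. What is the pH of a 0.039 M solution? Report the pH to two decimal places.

Ka1 ≫ Ka2, so treat the first dissociation as the only significant source of H+.
Ka1 = x²/(0.039 − x) = 1.0 × 10^-7
x ≈ √(1.0 × 10^-7 × 0.039) = 6.24 × 10^-5 M
pH = −log(6.24 × 10^-5) = 4.20

pH = 4.20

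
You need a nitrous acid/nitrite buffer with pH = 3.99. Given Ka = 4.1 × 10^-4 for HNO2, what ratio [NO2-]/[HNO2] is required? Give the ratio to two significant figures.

pKa = -log(4.1 × 10^-4) = 3.387
pH = pKa + log(r) ⇒ log(r) = 3.99 − 3.387 = +0.603
r = [NO2-]/[HNO2] = 10^(+0.603) = 4.01

ratio = 4.0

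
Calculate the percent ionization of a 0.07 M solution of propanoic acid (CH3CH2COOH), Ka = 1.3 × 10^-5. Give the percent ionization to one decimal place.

1.4%

CH3CH2COOH ⇌ CH3CH2COO- + H+; let x = [H+] at equilibrium.
x ≈ √(Ka·C₀) = √(1.3 × 10^-5 × 0.07) = 9.54 × 10^-4 M
% ionization = x/C₀ × 100% = 9.54 × 10^-4/0.07 × 100% = 1.4%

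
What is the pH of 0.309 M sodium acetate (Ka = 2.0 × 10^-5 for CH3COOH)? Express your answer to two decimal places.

CH3COO- is the conjugate base of the weak acid CH3COOH.
Kb = Kw/Ka = 1.0×10^-14 / 2.0 × 10^-5 = 5.00 × 10^-10
Let x = [OH-] at equilibrium. Kb = x²/(0.309 − x).
Assume x ≪ 0.309: x ≈ √(5.00 × 10^-10 × 0.309) = 1.24 × 10^-5 M
Check: 0.004% ionized — well under 5%, approximation valid.
pOH = 4.91, so pH = 14.00 − pOH = 9.09

pH = 9.09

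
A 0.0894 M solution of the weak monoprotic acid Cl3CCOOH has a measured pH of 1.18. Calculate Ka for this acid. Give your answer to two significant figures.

Ka = 1.9 × 10^-1

[H+] = 10^(-1.18) = 6.61 × 10^-2 M
At equilibrium [HA] = 0.0894 − 6.61 × 10^-2 = 2.33 × 10^-2 M
Ka = [H+][A-]/[HA] = (6.61 × 10^-2)² / 2.33 × 10^-2 = 1.9 × 10^-1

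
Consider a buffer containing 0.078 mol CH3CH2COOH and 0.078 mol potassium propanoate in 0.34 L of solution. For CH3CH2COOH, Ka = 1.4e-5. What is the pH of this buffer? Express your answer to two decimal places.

pKa = −log(1.4 × 10^-5) = 4.854
Henderson–Hasselbalch: pH = pKa + log([CH3CH2COO-]/[CH3CH2COOH]) = 4.854 + log(0.078/0.078)
pH = 4.854 + (+0.000) = 4.85

pH = 4.85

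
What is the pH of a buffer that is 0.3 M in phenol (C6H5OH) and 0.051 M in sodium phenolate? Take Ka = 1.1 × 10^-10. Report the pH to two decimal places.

pKa = −log(1.1 × 10^-10) = 9.959
pH = pKa + log([A⁻]/[HA]) = 9.959 + log(0.051/0.3)
pH = 9.959 + (-0.770) = 9.19

pH = 9.19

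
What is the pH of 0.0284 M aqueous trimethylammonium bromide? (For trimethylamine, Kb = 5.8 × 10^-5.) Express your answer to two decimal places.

pH = 5.66

(CH3)3NH+ is the conjugate acid of the weak base (CH3)3N.
Ka = Kw/Kb = 1.0×10^-14 / 5.8 × 10^-5 = 1.72 × 10^-10
From the ICE table, Ka = [H+]²/(0.0284 − [H+]) = 1.72 × 10^-10.
Assume [H+] ≪ 0.0284: [H+] ≈ √(1.72 × 10^-10 × 0.0284) = 2.21 × 10^-6 M
pH = −log(2.21 × 10^-6) = 5.66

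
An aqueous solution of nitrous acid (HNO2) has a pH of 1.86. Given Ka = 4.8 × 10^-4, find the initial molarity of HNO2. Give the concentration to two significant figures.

C₀ = 4.1 × 10^-1 M

[H+] = 10^(-1.86) = 1.38 × 10^-2 M = x
Ka = x²/(C₀ − x) ⇒ C₀ = x + x²/Ka
C₀ = 1.38 × 10^-2 + (1.38 × 10^-2)²/(4.8 × 10^-4) = 4.11 × 10^-1 M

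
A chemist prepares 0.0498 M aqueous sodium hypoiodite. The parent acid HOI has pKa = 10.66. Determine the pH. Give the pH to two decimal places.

pH = 11.66

OI- is the conjugate base of the weak acid HOI.
Ka = 10^(−10.66) = 2.19 × 10^-11
Kb = Kw/Ka = 1.0×10^-14 / 2.19 × 10^-11 = 4.57 × 10^-4
Kb = [OH-]²/(0.0498 − [OH-]) = 4.57 × 10^-4
The 5% rule fails; solving [OH-]² + Kb·[OH-] − Kb·C₀ = 0 exactly:
[OH-] = [−0.000457 + √(0.000457² + 9.1e-05)]/2 = 4.55 × 10^-3 M
pOH = 2.34, so pH = 14.00 − pOH = 11.66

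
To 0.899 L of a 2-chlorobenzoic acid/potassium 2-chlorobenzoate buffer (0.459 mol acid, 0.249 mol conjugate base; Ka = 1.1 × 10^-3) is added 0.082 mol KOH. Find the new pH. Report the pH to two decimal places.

pH = 2.90

OH- converts ClC6H4COOH to ClC6H4COO-: ClC6H4COOH → 0.377 mol, ClC6H4COO- → 0.331 mol.
pKa = −log(1.1 × 10^-3) = 2.959
pH = pKa + log(n_ClC6H4COO-/n_ClC6H4COOH) = 2.959 + log(0.331/0.377) = 2.959 + (-0.057)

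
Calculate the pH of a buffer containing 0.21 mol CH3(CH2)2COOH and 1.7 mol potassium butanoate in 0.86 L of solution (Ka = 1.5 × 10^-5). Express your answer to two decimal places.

pH = 5.73

pKa = −log(1.5 × 10^-5) = 4.824
Henderson–Hasselbalch: pH = pKa + log([CH3(CH2)2COO-]/[CH3(CH2)2COOH]) = 4.824 + log(1.7/0.21)
pH = 4.824 + (+0.908) = 5.73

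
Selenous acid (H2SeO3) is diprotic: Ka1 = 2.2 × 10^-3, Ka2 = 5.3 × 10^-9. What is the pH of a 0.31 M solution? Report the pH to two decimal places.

Ka1 ≫ Ka2, so treat the first dissociation as the only significant source of H+.
Ka1 = x²/(0.31 − x) = 2.2 × 10^-3
Solving the quadratic: x = (−Ka1 + √(Ka1² + 4·Ka1·C₀))/2 = 2.50 × 10^-2 M
pH = −log(2.50 × 10^-2) = 1.60

pH = 1.60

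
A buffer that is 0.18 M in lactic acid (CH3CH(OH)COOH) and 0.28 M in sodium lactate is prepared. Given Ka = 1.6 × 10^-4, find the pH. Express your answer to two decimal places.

pKa = −log(1.6 × 10^-4) = 3.796
Using pH = pKa + log([base]/[acid]) with [base]/[acid] = 0.28/0.18:
pH = 3.796 + (+0.192) = 3.99

pH = 3.99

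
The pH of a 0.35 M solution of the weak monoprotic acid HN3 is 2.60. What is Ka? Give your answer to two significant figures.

[H+] = 10^(-2.60) = 2.51 × 10^-3 M
At equilibrium [HA] = 0.35 − 2.51 × 10^-3 = 3.47 × 10^-1 M
Ka = [H+][A-]/[HA] = (2.51 × 10^-3)² / 3.47 × 10^-1 = 1.8 × 10^-5

Ka = 1.8 × 10^-5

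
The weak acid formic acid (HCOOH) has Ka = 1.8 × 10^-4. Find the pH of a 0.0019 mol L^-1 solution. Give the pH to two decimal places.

HCOOH ⇌ HCOO- + H+
From the ICE table, Ka = x²/(0.0019 − x) = 1.8 × 10^-4.
The 5% rule fails; solving x² + Ka·x − Ka·C₀ = 0 exactly:
x = (−Ka + √(Ka² + 4·Ka·C₀))/2 = 5.02 × 10^-4 M
pH = −log(5.02 × 10^-4) = 3.30

pH = 3.30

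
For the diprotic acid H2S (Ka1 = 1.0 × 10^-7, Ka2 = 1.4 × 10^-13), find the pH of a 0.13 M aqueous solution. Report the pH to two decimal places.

pH = 3.94

Ka1 ≫ Ka2, so treat the first dissociation as the only significant source of H+.
Ka1 = x²/(0.13 − x) = 1.0 × 10^-7
x ≈ √(1.0 × 10^-7 × 0.13) = 1.14 × 10^-4 M
pH = −log(1.14 × 10^-4) = 3.94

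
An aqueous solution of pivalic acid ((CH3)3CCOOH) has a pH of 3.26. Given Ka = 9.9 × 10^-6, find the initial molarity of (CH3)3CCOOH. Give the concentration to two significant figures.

[H+] = 10^(-3.26) = 5.50 × 10^-4 M = x
Ka = x²/(C₀ − x) ⇒ C₀ = x + x²/Ka
C₀ = 5.50 × 10^-4 + (5.50 × 10^-4)²/(9.9 × 10^-6) = 3.11 × 10^-2 M

C₀ = 3.1 × 10^-2 M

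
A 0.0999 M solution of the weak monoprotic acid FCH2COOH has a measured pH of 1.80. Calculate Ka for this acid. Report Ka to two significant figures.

[H+] = 10^(-1.80) = 1.58 × 10^-2 M
At equilibrium [HA] = 0.0999 − 1.58 × 10^-2 = 8.41 × 10^-2 M
Ka = [H+][A-]/[HA] = (1.58 × 10^-2)² / 8.41 × 10^-2 = 3.0 × 10^-3

Ka = 3.0 × 10^-3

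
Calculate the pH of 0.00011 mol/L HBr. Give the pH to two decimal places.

HBr is a strong acid and dissociates completely, so [H+] = 0.00011 M.
pH = -log(0.00011) = 3.96

pH = 3.96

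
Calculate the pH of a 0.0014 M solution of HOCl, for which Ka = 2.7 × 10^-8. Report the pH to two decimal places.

HOCl ⇌ OCl- + H+
From the ICE table, Ka = x²/(0.0014 − x) = 2.7 × 10^-8.
Assume x ≪ 0.0014: x ≈ √(2.7 × 10^-8 × 0.0014) = 6.15 × 10^-6 M
(x/C₀ = 0.44% < 5%, so the approximation holds.)
pH = −log[H+] = −log(6.15 × 10^-6) = 5.21

pH = 5.21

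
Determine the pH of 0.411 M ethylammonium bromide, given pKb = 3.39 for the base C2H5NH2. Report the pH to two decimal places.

pH = 5.50

C2H5NH3+ is the conjugate acid of the weak base C2H5NH2.
Kb = 10^(−3.39) = 4.07 × 10^-4
Ka = Kw/Kb = 1.0×10^-14 / 4.07 × 10^-4 = 2.46 × 10^-11
From the ICE table, Ka = [H+]²/(0.411 − [H+]) = 2.46 × 10^-11.
Assume [H+] ≪ 0.411: [H+] ≈ √(2.46 × 10^-11 × 0.411) = 3.18 × 10^-6 M
pH = −log(3.18 × 10^-6) = 5.50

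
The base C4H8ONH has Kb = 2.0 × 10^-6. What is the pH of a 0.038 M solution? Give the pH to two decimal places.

C4H8ONH + H2O ⇌ C4H8ONH2+ + OH-
Let x = [OH-] at equilibrium. Kb = x²/(0.038 − x).
Since Kb ≪ C₀, x ≈ √(Kb·C₀) = 2.76 × 10^-4 M.
pOH = 3.56, so pH = 14.00 − pOH = 10.44

pH = 10.44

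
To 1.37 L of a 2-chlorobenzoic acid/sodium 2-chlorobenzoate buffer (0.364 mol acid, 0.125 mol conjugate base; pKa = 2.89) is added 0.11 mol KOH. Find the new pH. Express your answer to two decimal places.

pH = 2.86

OH- converts ClC6H4COOH to ClC6H4COO-: ClC6H4COOH → 0.254 mol, ClC6H4COO- → 0.235 mol.
Henderson–Hasselbalch with mole ratio 0.235/0.254: pH = 2.89 + (-0.034)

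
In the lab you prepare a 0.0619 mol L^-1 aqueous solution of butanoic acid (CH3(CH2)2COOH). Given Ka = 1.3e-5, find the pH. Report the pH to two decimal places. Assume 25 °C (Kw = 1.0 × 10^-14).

CH3(CH2)2COOH ⇌ CH3(CH2)2COO- + H+
Ka = [H+]²/(0.0619 − [H+]) = 1.3 × 10^-5
Neglecting [H+] in the denominator: [H+] = √(1.3 × 10^-5 × 0.0619) = 8.97 × 10^-4 M
Check: 1.4% ionized — well under 5%, approximation valid.
pH = −log(8.97 × 10^-4) = 3.05

pH = 3.05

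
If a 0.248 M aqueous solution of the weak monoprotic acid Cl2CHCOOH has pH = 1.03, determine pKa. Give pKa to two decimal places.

[H+] = 10^(-1.03) = 9.33 × 10^-2 M
At equilibrium [HA] = 0.248 − 9.33 × 10^-2 = 1.55 × 10^-1 M
Ka = [H+][A-]/[HA] = (9.33 × 10^-2)² / 1.55 × 10^-1 = 5.62 × 10^-2
pKa = -log(5.62 × 10^-2) = 1.25

pKa = 1.25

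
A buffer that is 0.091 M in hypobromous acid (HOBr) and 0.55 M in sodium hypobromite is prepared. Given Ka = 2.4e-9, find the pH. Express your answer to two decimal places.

pH = 9.40

pKa = −log(2.4 × 10^-9) = 8.620
pH = pKa + log([A⁻]/[HA]) = 8.620 + log(0.55/0.091)
pH = 8.620 + (+0.781) = 9.40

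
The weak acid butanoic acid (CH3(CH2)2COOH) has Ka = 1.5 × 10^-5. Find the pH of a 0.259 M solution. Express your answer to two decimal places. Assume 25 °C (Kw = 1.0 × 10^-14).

CH3(CH2)2COOH ⇌ CH3(CH2)2COO- + H+
Let x = [H+] at equilibrium. Ka = x²/(0.259 − x).
Since Ka ≪ C₀, x ≈ √(Ka·C₀) = 1.97 × 10^-3 M.
Check: 0.76% ionized — well under 5%, approximation valid.
pH = −log[H+] = −log(1.97 × 10^-3) = 2.71

pH = 2.71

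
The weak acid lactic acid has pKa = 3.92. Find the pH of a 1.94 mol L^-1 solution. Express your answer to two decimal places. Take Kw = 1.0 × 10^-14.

pH = 1.82

CH3CH(OH)COOH ⇌ CH3CH(OH)COO- + H+
Ka = 10^(−3.92) = 1.20 × 10^-4
Ka = x²/(1.94 − x) = 1.20 × 10^-4
Since Ka ≪ C₀, x ≈ √(Ka·C₀) = 1.53 × 10^-2 M.
pH = −log(1.53 × 10^-2) = 1.82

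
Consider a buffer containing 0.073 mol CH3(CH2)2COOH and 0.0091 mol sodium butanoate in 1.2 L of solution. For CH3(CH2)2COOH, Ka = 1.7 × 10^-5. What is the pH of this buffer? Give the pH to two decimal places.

pH = 3.87

pKa = −log(1.7 × 10^-5) = 4.770
Henderson–Hasselbalch: pH = pKa + log([CH3(CH2)2COO-]/[CH3(CH2)2COOH]) = 4.770 + log(0.0091/0.073)
pH = 4.770 + (-0.904) = 3.87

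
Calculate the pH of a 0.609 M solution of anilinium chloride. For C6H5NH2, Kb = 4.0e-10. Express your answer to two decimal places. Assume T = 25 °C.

C6H5NH3+ is the conjugate acid of the weak base C6H5NH2.
Ka = Kw/Kb = 1.0×10^-14 / 4.0 × 10^-10 = 2.50 × 10^-5
Let x = [H+] at equilibrium. Ka = x²/(0.609 − x).
Since Ka ≪ C₀, x ≈ √(Ka·C₀) = 3.90 × 10^-3 M.
(x/C₀ = 0.64% < 5%, so the approximation holds.)
pH = −log[H+] = −log(3.90 × 10^-3) = 2.41

pH = 2.41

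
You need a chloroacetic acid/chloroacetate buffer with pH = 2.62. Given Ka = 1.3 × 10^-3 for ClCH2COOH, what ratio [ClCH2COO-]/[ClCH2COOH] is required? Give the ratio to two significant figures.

pKa = -log(1.3 × 10^-3) = 2.886
pH = pKa + log(r) ⇒ log(r) = 2.62 − 2.886 = -0.266
r = [ClCH2COO-]/[ClCH2COOH] = 10^(-0.266) = 0.542

ratio = 0.54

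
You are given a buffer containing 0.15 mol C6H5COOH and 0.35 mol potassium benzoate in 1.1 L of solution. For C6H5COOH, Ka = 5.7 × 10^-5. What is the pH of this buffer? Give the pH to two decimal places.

pH = 4.61

pKa = −log(5.7 × 10^-5) = 4.244
Henderson–Hasselbalch: pH = pKa + log([C6H5COO-]/[C6H5COOH]) = 4.244 + log(0.35/0.15)
pH = 4.244 + (+0.368) = 4.61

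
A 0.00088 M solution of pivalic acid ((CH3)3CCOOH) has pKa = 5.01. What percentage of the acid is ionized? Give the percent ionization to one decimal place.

(CH3)3CCOOH ⇌ (CH3)3CCOO- + H+; let x = [H+] at equilibrium.
Ka = 10^(−5.01) = 9.77 × 10^-6
Solve x² + 9.77e-06x − 8.6e-09 = 0 → x = 8.80 × 10^-5 M
% ionization = x/C₀ × 100% = 8.80 × 10^-5/0.00088 × 100% = 10.0%

10.0%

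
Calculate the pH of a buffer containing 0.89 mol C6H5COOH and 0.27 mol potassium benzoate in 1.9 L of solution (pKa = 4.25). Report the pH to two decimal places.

pH = 3.73

pH = pKa + log([A⁻]/[HA]) = 4.25 + log(0.27/0.89)
pH = 4.25 + (-0.518) = 3.73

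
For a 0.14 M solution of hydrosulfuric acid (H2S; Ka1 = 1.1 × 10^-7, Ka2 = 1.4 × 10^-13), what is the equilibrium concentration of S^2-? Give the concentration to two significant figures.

First ionization gives [H+] ≈ [HS-] = 1.24 × 10^-4 M.
Second step: Ka2 = [H+][S^2-]/[HS-] ≈ [S^2-] (since [H+] ≈ [HS-]).
So [S^2-] ≈ Ka2.

1.4 × 10^-13 M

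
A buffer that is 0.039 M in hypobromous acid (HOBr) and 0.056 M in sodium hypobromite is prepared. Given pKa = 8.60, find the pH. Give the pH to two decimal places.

pH = pKa + log([A⁻]/[HA]) = 8.60 + log(0.056/0.039)
pH = 8.60 + (+0.157) = 8.76

pH = 8.76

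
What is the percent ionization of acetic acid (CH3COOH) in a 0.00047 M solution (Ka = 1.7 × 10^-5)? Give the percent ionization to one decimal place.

17.3%

CH3COOH ⇌ CH3COO- + H+; let x = [H+] at equilibrium.
Solve x² + 1.7e-05x − 7.99e-09 = 0 → x = 8.13 × 10^-5 M
Fraction ionized = 8.13 × 10^-5 / 0.00047 = 0.1730 → 17.3%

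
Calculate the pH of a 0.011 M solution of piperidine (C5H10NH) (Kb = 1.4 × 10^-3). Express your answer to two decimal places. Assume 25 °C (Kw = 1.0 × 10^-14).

pH = 11.52

C5H10NH + H2O ⇌ C5H10NH2+ + OH-
From the ICE table, Kb = x²/(0.011 − x) = 1.4 × 10^-3.
Here C₀/Kb ≈ 7.86, so the small-x approximation fails. Use the quadratic:
x = [−0.0014 + √(0.0014² + 6.16e-05)]/2 = 3.29 × 10^-3 M
pOH = −log(3.29 × 10^-3) = 2.48; pH = 14.00 − 2.48 = 11.52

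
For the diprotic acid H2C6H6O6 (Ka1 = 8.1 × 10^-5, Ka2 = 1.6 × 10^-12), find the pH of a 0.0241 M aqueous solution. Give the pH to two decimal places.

pH = 2.87

Ka1 ≫ Ka2, so treat the first dissociation as the only significant source of H+.
Ka1 = x²/(0.0241 − x) = 8.1 × 10^-5
Solving the quadratic: x = (−Ka1 + √(Ka1² + 4·Ka1·C₀))/2 = 1.36 × 10^-3 M
pH = −log(1.36 × 10^-3) = 2.87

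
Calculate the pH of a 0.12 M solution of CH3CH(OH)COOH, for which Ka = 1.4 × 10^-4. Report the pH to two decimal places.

pH = 2.39

CH3CH(OH)COOH ⇌ CH3CH(OH)COO- + H+
Ka = [H+]²/(0.12 − [H+]) = 1.4 × 10^-4
Assume [H+] ≪ 0.12: [H+] ≈ √(1.4 × 10^-4 × 0.12) = 4.10 × 10^-3 M
pH = −log[H+] = −log(4.10 × 10^-3) = 2.39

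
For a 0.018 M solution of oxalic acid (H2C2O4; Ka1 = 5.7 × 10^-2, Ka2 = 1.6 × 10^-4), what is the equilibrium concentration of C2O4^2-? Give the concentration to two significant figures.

1.6 × 10^-4 M

First ionization gives [H+] ≈ [HC2O4-] = 1.44 × 10^-2 M.
Second step: Ka2 = [H+][C2O4^2-]/[HC2O4-] ≈ [C2O4^2-] (since [H+] ≈ [HC2O4-]).
So [C2O4^2-] ≈ Ka2.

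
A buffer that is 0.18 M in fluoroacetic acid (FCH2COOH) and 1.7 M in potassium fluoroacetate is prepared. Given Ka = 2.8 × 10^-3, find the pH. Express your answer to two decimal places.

pH = 3.53

pKa = −log(2.8 × 10^-3) = 2.553
Henderson–Hasselbalch: pH = pKa + log([FCH2COO-]/[FCH2COOH]) = 2.553 + log(1.7/0.18)
pH = 2.553 + (+0.975) = 3.53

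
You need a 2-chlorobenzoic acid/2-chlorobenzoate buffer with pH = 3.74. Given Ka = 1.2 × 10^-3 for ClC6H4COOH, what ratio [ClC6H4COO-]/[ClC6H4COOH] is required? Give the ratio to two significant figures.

ratio = 6.6

pKa = -log(1.2 × 10^-3) = 2.921
pH = pKa + log(r) ⇒ log(r) = 3.74 − 2.921 = +0.819
r = [ClC6H4COO-]/[ClC6H4COOH] = 10^(+0.819) = 6.59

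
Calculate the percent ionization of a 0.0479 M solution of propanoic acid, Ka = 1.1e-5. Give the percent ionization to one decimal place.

1.5%

CH3CH2COOH ⇌ CH3CH2COO- + H+; let x = [H+] at equilibrium.
x ≈ √(Ka·C₀) = √(1.1 × 10^-5 × 0.0479) = 7.26 × 10^-4 M
Fraction ionized = 7.26 × 10^-4 / 0.0479 = 0.0152 → 1.5%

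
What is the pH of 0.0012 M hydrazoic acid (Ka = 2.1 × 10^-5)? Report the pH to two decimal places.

pH = 3.83

HN3 ⇌ N3- + H+
Ka = [H+]²/(0.0012 − [H+]) = 2.1 × 10^-5
Here C₀/Ka ≈ 57.1, so the small-[H+] approximation fails. Use the quadratic:
[H+] = (−Ka + √(Ka² + 4·Ka·C₀))/2 = 1.49 × 10^-4 M
pH = −log[H+] = −log(1.49 × 10^-4) = 3.83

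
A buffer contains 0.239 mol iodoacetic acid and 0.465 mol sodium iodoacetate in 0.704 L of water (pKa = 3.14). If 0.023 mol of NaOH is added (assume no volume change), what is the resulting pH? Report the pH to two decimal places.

After neutralization: n(ICH2COOH) = 0.216 mol, n(ICH2COO-) = 0.488 mol.
pH = pKa + log([A⁻]/[HA]) = 3.14 + log(0.488/0.216) = 3.14 +0.354

pH = 3.49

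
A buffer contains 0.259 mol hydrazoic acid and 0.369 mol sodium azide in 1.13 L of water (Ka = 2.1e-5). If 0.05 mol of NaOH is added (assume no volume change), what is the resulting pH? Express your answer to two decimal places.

pH = 4.98

After neutralization: n(HN3) = 0.209 mol, n(N3-) = 0.419 mol.
pKa = −log(2.1 × 10^-5) = 4.678
pH = pKa + log(n_N3-/n_HN3) = 4.678 + log(0.419/0.209) = 4.678 + (+0.302)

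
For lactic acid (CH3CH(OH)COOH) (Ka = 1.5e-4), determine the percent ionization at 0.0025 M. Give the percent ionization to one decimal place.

21.7%

CH3CH(OH)COOH ⇌ CH3CH(OH)COO- + H+; let x = [H+] at equilibrium.
Ka = x²/(C₀ − x); solving the quadratic gives x = 5.42 × 10^-4 M.
Fraction ionized = 5.42 × 10^-4 / 0.0025 = 0.2168 → 21.7%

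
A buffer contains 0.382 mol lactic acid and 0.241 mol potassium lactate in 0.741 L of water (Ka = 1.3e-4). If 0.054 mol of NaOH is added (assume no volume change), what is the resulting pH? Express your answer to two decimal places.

pH = 3.84

After neutralization: n(CH3CH(OH)COOH) = 0.328 mol, n(CH3CH(OH)COO-) = 0.295 mol.
pKa = −log(1.3 × 10^-4) = 3.886
Henderson–Hasselbalch with mole ratio 0.295/0.328: pH = 3.886 + (-0.046)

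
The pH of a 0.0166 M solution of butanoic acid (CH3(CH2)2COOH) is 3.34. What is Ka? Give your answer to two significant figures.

Ka = 1.3 × 10^-5

[H+] = 10^(-3.34) = 4.57 × 10^-4 M
At equilibrium [HA] = 0.0166 − 4.57 × 10^-4 = 1.61 × 10^-2 M
Ka = [H+][A-]/[HA] = (4.57 × 10^-4)² / 1.61 × 10^-2 = 1.3 × 10^-5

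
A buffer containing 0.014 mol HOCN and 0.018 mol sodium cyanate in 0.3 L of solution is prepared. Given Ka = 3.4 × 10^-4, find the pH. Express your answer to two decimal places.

pKa = −log(3.4 × 10^-4) = 3.469
Henderson–Hasselbalch: pH = pKa + log([OCN-]/[HOCN]) = 3.469 + log(0.018/0.014)
pH = 3.469 + (+0.109) = 3.58

pH = 3.58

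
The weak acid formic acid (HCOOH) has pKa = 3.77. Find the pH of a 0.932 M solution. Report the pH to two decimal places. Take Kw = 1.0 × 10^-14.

pH = 1.90

HCOOH ⇌ HCOO- + H+
Ka = 10^(−3.77) = 1.70 × 10^-4
Ka = x²/(0.932 − x) = 1.70 × 10^-4
Neglecting x in the denominator: x = √(1.70 × 10^-4 × 0.932) = 1.26 × 10^-2 M
(x/C₀ = 1.4% < 5%, so the approximation holds.)
pH = −log(1.26 × 10^-2) = 1.90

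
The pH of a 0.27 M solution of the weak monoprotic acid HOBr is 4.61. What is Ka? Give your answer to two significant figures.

[H+] = 10^(-4.61) = 2.45 × 10^-5 M
At equilibrium [HA] = 0.27 − 2.45 × 10^-5 = 2.70 × 10^-1 M
Ka = [H+][A-]/[HA] = (2.45 × 10^-5)² / 2.70 × 10^-1 = 2.2 × 10^-9

Ka = 2.2 × 10^-9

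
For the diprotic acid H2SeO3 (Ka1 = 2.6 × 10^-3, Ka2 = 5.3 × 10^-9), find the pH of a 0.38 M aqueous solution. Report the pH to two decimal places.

Since Ka1 ≫ Ka2, the first ionization dominates [H+].
Ka1 = x²/(0.38 − x) = 2.6 × 10^-3
Solving the quadratic: x = (−Ka1 + √(Ka1² + 4·Ka1·C₀))/2 = 3.02 × 10^-2 M
pH = −log(3.02 × 10^-2) = 1.52

pH = 1.52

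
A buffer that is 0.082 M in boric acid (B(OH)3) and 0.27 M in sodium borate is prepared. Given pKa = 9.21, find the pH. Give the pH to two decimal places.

Henderson–Hasselbalch: pH = pKa + log([B(OH)4-]/[B(OH)3]) = 9.21 + log(0.27/0.082)
pH = 9.21 + (+0.518) = 9.73

pH = 9.73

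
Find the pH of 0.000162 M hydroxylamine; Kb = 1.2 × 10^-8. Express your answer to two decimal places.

NH2OH + H2O ⇌ NH3OH+ + OH-
Kb = [OH-]²/(0.000162 − [OH-]) = 1.2 × 10^-8
Since Kb ≪ C₀, [OH-] ≈ √(Kb·C₀) = 1.39 × 10^-6 M.
([OH-]/C₀ = 0.86% < 5%, so the approximation holds.)
pOH = −log(1.39 × 10^-6) = 5.86; pH = 14.00 − 5.86 = 8.14

pH = 8.14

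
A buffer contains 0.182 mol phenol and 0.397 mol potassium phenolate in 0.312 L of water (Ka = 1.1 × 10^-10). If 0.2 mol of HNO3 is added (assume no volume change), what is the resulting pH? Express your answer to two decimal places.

pH = 9.67

Added H+ converts C6H5O- to C6H5OH: C6H5OH → 0.382 mol, C6H5O- → 0.197 mol.
pKa = −log(1.1 × 10^-10) = 9.959
Henderson–Hasselbalch with mole ratio 0.197/0.382: pH = 9.959 + (-0.288)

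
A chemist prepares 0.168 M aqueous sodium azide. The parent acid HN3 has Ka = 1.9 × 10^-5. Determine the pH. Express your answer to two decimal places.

pH = 8.97

N3- is the conjugate base of the weak acid HN3.
Kb = Kw/Ka = 1.0×10^-14 / 1.9 × 10^-5 = 5.26 × 10^-10
From the ICE table, Kb = [OH-]²/(0.168 − [OH-]) = 5.26 × 10^-10.
Neglecting [OH-] in the denominator: [OH-] = √(5.26 × 10^-10 × 0.168) = 9.40 × 10^-6 M
pOH = 5.03, so pH = 14.00 − pOH = 8.97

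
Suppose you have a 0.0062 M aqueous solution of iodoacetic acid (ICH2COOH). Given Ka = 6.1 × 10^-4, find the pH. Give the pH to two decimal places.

pH = 2.78

ICH2COOH ⇌ ICH2COO- + H+
Ka = x²/(0.0062 − x) = 6.1 × 10^-4
The 5% rule fails; solving x² + Ka·x − Ka·C₀ = 0 exactly:
x = (−Ka + √(Ka² + 4·Ka·C₀))/2 = 1.66 × 10^-3 M
pH = −log[H+] = −log(1.66 × 10^-3) = 2.78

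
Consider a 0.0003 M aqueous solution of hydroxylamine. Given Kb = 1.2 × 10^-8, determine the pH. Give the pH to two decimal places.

pH = 8.28

NH2OH + H2O ⇌ NH3OH+ + OH-
Let x = [OH-] at equilibrium. Kb = x²/(0.0003 − x).
Neglecting x in the denominator: x = √(1.2 × 10^-8 × 0.0003) = 1.90 × 10^-6 M
Check: 0.63% ionized — well under 5%, approximation valid.
pOH = −log(1.90 × 10^-6) = 5.72; pH = 14.00 − 5.72 = 8.28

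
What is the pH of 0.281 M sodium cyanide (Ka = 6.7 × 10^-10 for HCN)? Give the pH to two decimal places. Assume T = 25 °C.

CN- is the conjugate base of the weak acid HCN.
Kb = Kw/Ka = 1.0×10^-14 / 6.7 × 10^-10 = 1.49 × 10^-5
From the ICE table, Kb = [OH-]²/(0.281 − [OH-]) = 1.49 × 10^-5.
Assume [OH-] ≪ 0.281: [OH-] ≈ √(1.49 × 10^-5 × 0.281) = 2.05 × 10^-3 M
([OH-]/C₀ = 0.73% < 5%, so the approximation holds.)
pOH = 2.69, so pH = 14.00 − pOH = 11.31

pH = 11.31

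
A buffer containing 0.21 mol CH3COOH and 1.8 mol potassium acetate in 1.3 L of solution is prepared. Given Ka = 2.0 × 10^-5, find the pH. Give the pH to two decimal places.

pKa = −log(2.0 × 10^-5) = 4.699
Using pH = pKa + log([base]/[acid]) with [base]/[acid] = 1.8/0.21:
pH = 4.699 + (+0.933) = 5.63

pH = 5.63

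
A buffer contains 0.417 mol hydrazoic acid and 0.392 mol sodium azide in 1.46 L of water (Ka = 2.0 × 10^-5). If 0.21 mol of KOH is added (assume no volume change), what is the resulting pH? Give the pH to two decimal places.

After neutralization: n(HN3) = 0.207 mol, n(N3-) = 0.602 mol.
pKa = −log(2.0 × 10^-5) = 4.699
pH = pKa + log(n_N3-/n_HN3) = 4.699 + log(0.602/0.207) = 4.699 + (+0.464)

pH = 5.16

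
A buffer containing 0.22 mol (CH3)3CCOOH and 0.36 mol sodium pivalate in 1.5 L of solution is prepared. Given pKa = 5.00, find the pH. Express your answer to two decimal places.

pH = pKa + log([A⁻]/[HA]) = 5.00 + log(0.36/0.22)
pH = 5.00 + (+0.214) = 5.21

pH = 5.21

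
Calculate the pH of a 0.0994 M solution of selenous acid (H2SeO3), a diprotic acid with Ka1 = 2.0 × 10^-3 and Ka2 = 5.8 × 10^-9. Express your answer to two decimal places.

Since Ka1 ≫ Ka2, the first ionization dominates [H+].
Ka1 = x²/(0.0994 − x) = 2.0 × 10^-3
Solving the quadratic: x = (−Ka1 + √(Ka1² + 4·Ka1·C₀))/2 = 1.31 × 10^-2 M
pH = −log(1.31 × 10^-2) = 1.88

pH = 1.88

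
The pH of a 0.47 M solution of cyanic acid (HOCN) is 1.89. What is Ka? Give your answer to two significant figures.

[H+] = 10^(-1.89) = 1.29 × 10^-2 M
At equilibrium [HA] = 0.47 − 1.29 × 10^-2 = 4.57 × 10^-1 M
Ka = [H+][A-]/[HA] = (1.29 × 10^-2)² / 4.57 × 10^-1 = 3.6 × 10^-4

Ka = 3.6 × 10^-4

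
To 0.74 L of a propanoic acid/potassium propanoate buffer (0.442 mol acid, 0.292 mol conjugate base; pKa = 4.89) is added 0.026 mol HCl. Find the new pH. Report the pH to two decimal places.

After neutralization: n(CH3CH2COOH) = 0.468 mol, n(CH3CH2COO-) = 0.266 mol.
pH = pKa + log([A⁻]/[HA]) = 4.89 + log(0.266/0.468) = 4.89 -0.245

pH = 4.64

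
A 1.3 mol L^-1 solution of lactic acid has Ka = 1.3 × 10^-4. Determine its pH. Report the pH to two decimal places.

pH = 1.89

CH3CH(OH)COOH ⇌ CH3CH(OH)COO- + H+
Ka = [H+]²/(1.3 − [H+]) = 1.3 × 10^-4
Assume [H+] ≪ 1.3: [H+] ≈ √(1.3 × 10^-4 × 1.3) = 1.30 × 10^-2 M
pH = −log(1.30 × 10^-2) = 1.89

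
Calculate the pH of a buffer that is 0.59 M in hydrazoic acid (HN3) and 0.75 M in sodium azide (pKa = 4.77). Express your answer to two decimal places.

pH = pKa + log([A⁻]/[HA]) = 4.77 + log(0.75/0.59)
pH = 4.77 + (+0.104) = 4.87

pH = 4.87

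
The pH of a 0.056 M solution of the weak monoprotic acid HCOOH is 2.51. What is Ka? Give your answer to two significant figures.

Ka = 1.8 × 10^-4

[H+] = 10^(-2.51) = 3.09 × 10^-3 M
At equilibrium [HA] = 0.056 − 3.09 × 10^-3 = 5.29 × 10^-2 M
Ka = [H+][A-]/[HA] = (3.09 × 10^-3)² / 5.29 × 10^-2 = 1.8 × 10^-4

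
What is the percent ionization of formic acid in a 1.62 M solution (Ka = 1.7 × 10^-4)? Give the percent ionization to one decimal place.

1.0%

HCOOH ⇌ HCOO- + H+; let x = [H+] at equilibrium.
x ≈ √(Ka·C₀) = √(1.7 × 10^-4 × 1.62) = 1.66 × 10^-2 M
Fraction ionized = 1.66 × 10^-2 / 1.62 = 0.0102 → 1.0%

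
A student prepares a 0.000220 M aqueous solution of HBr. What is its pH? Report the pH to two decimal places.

HBr is a strong acid and dissociates completely, so [H+] = 0.000220 M.
pH = -log(0.00022) = 3.66

pH = 3.66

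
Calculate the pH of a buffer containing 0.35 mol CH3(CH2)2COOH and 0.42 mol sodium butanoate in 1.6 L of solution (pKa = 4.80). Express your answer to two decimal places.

pH = 4.88

pH = pKa + log([A⁻]/[HA]) = 4.80 + log(0.42/0.35)
pH = 4.80 + (+0.079) = 4.88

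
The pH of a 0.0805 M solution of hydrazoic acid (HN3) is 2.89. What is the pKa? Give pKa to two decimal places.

[H+] = 10^(-2.89) = 1.29 × 10^-3 M
At equilibrium [HA] = 0.0805 − 1.29 × 10^-3 = 7.92 × 10^-2 M
Ka = [H+][A-]/[HA] = (1.29 × 10^-3)² / 7.92 × 10^-2 = 2.10 × 10^-5
pKa = -log(2.10 × 10^-5) = 4.68

pKa = 4.68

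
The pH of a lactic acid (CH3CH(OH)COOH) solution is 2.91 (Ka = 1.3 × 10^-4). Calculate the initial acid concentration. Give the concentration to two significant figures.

C₀ = 1.3 × 10^-2 M

[H+] = 10^(-2.91) = 1.23 × 10^-3 M = x
Ka = x²/(C₀ − x) ⇒ C₀ = x + x²/Ka
C₀ = 1.23 × 10^-3 + (1.23 × 10^-3)²/(1.3 × 10^-4) = 1.29 × 10^-2 M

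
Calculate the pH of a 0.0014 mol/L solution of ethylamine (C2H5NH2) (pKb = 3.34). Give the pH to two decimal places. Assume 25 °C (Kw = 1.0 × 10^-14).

pH = 10.78

C2H5NH2 + H2O ⇌ C2H5NH3+ + OH-
Kb = 10^(−3.34) = 4.57 × 10^-4
Let x = [OH-] at equilibrium. Kb = x²/(0.0014 − x).
Here C₀/Kb ≈ 3.06, so the small-x approximation fails. Use the quadratic:
x = (−Kb + √(Kb² + 4·Kb·C₀))/2 = 6.03 × 10^-4 M
pOH = −log(6.03 × 10^-4) = 3.22; pH = 14.00 − 3.22 = 10.78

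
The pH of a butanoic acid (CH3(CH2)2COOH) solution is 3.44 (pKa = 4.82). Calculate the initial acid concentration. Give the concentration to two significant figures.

[H+] = 10^(-3.44) = 3.63 × 10^-4 M = x
Ka = 10^(−4.82) = 1.51 × 10^-5
Ka = x²/(C₀ − x) ⇒ C₀ = x + x²/Ka
C₀ = 3.63 × 10^-4 + (3.63 × 10^-4)²/(1.51 × 10^-5) = 9.09 × 10^-3 M

C₀ = 9.1 × 10^-3 M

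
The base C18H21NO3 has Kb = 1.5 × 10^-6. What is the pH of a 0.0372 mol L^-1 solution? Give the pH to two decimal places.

pH = 10.37

C18H21NO3 + H2O ⇌ C18H22NO3+ + OH-
Let x = [OH-] at equilibrium. Kb = x²/(0.0372 − x).
Assume x ≪ 0.0372: x ≈ √(1.5 × 10^-6 × 0.0372) = 2.36 × 10^-4 M
pOH = 3.63, so pH = 14.00 − pOH = 10.37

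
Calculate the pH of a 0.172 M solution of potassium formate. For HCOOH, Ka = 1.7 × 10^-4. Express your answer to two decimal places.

HCOO- is the conjugate base of the weak acid HCOOH.
Kb = Kw/Ka = 1.0×10^-14 / 1.7 × 10^-4 = 5.88 × 10^-11
From the ICE table, Kb = x²/(0.172 − x) = 5.88 × 10^-11.
Neglecting x in the denominator: x = √(5.88 × 10^-11 × 0.172) = 3.18 × 10^-6 M
Check: 0.0018% ionized — well under 5%, approximation valid.
pOH = 5.50, so pH = 14.00 − pOH = 8.50

pH = 8.50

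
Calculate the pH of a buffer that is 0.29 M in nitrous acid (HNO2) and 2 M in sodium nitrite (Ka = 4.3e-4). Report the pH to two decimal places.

pH = 4.21

pKa = −log(4.3 × 10^-4) = 3.367
Using pH = pKa + log([base]/[acid]) with [base]/[acid] = 2/0.29:
pH = 3.367 + (+0.839) = 4.21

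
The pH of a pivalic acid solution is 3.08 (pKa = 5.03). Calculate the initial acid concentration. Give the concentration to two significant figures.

[H+] = 10^(-3.08) = 8.32 × 10^-4 M = x
Ka = 10^(−5.03) = 9.33 × 10^-6
Ka = x²/(C₀ − x) ⇒ C₀ = x + x²/Ka
C₀ = 8.32 × 10^-4 + (8.32 × 10^-4)²/(9.33 × 10^-6) = 7.50 × 10^-2 M

C₀ = 7.5 × 10^-2 M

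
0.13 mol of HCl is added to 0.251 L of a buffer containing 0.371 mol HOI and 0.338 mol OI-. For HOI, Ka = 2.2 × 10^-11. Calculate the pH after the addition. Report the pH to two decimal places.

pH = 10.28

Added H+ converts OI- to HOI: HOI → 0.501 mol, OI- → 0.208 mol.
pKa = −log(2.2 × 10^-11) = 10.658
Henderson–Hasselbalch with mole ratio 0.208/0.501: pH = 10.658 + (-0.382)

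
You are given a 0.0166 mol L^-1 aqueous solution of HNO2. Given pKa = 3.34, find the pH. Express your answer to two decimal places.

HNO2 ⇌ NO2- + H+
Ka = 10^(−3.34) = 4.57 × 10^-4
Ka = x²/(0.0166 − x) = 4.57 × 10^-4
The 5% rule fails; solving x² + Ka·x − Ka·C₀ = 0 exactly:
x = [−0.000457 + √(0.000457² + 3.03e-05)]/2 = 2.54 × 10^-3 M
pH = −log[H+] = −log(2.54 × 10^-3) = 2.60

pH = 2.60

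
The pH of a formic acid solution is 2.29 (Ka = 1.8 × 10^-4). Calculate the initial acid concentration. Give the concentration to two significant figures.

C₀ = 1.5 × 10^-1 M

[H+] = 10^(-2.29) = 5.13 × 10^-3 M = x
Ka = x²/(C₀ − x) ⇒ C₀ = x + x²/Ka
C₀ = 5.13 × 10^-3 + (5.13 × 10^-3)²/(1.8 × 10^-4) = 1.51 × 10^-1 M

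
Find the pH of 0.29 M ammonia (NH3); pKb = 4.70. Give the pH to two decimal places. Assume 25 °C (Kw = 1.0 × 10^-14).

pH = 11.38

NH3 + H2O ⇌ NH4+ + OH-
Kb = 10^(−4.70) = 2.00 × 10^-5
From the ICE table, Kb = x²/(0.29 − x) = 2.00 × 10^-5.
Assume x ≪ 0.29: x ≈ √(2.00 × 10^-5 × 0.29) = 2.41 × 10^-3 M
pOH = 2.62, so pH = 14.00 − pOH = 11.38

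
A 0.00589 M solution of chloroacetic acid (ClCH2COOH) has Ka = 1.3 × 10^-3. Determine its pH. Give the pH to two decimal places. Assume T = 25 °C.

pH = 2.66

ClCH2COOH ⇌ ClCH2COO- + H+
From the ICE table, Ka = x²/(0.00589 − x) = 1.3 × 10^-3.
The 5% rule fails; solving x² + Ka·x − Ka·C₀ = 0 exactly:
x = (−Ka + √(Ka² + 4·Ka·C₀))/2 = 2.19 × 10^-3 M
pH = −log(2.19 × 10^-3) = 2.66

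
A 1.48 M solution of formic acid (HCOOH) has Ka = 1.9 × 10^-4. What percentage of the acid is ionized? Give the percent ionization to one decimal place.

1.1%

HCOOH ⇌ HCOO- + H+; let x = [H+] at equilibrium.
x ≈ √(Ka·C₀) = √(1.9 × 10^-4 × 1.48) = 1.68 × 10^-2 M
Fraction ionized = 1.68 × 10^-2 / 1.48 = 0.0114 → 1.1%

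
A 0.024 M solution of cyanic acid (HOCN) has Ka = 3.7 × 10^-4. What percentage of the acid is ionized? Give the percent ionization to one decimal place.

HOCN ⇌ OCN- + H+; let x = [H+] at equilibrium.
Solve x² + 0.00037x − 8.88e-06 = 0 → x = 2.80 × 10^-3 M
% ionization = x/C₀ × 100% = 2.80 × 10^-3/0.024 × 100% = 11.7%

11.7%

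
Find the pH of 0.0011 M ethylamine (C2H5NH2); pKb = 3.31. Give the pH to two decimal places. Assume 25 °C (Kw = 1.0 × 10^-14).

C2H5NH2 + H2O ⇌ C2H5NH3+ + OH-
Kb = 10^(−3.31) = 4.90 × 10^-4
From the ICE table, Kb = [OH-]²/(0.0011 − [OH-]) = 4.90 × 10^-4.
Here C₀/Kb ≈ 2.24, so the small-[OH-] approximation fails. Use the quadratic:
[OH-] = (−Kb + √(Kb² + 4·Kb·C₀))/2 = 5.29 × 10^-4 M
pOH = 3.28, so pH = 14.00 − pOH = 10.72

pH = 10.72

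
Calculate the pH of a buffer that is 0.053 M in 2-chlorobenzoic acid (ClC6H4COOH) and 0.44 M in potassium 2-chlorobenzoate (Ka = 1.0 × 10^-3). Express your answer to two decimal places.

pKa = −log(1.0 × 10^-3) = 3.000
Using pH = pKa + log([base]/[acid]) with [base]/[acid] = 0.44/0.053:
pH = 3.000 + (+0.919) = 3.92

pH = 3.92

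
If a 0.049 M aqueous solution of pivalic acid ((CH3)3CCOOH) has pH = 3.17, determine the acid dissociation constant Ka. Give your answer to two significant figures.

[H+] = 10^(-3.17) = 6.76 × 10^-4 M
At equilibrium [HA] = 0.049 − 6.76 × 10^-4 = 4.83 × 10^-2 M
Ka = [H+][A-]/[HA] = (6.76 × 10^-4)² / 4.83 × 10^-2 = 9.5 × 10^-6

Ka = 9.5 × 10^-6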